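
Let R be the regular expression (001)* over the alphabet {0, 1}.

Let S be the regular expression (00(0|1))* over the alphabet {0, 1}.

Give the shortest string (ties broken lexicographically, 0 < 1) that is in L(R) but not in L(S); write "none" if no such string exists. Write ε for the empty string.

Converting the expression R to a DFA (subset construction, then merging equivalent states) gives the minimal DFA with states {r0, r1, r2, r3}, start state r0, accepting states {r0} and transitions r0: 0→r1, 1→r2; r1: 0→r3, 1→r2; r2: 0→r2, 1→r2; r3: 0→r2, 1→r0.
Converting the expression S to a DFA (subset construction, then merging equivalent states) gives the minimal DFA with states {s0, s1, s2, s3}, start state s0, accepting states {s0} and transitions s0: 0→s1, 1→s2; s1: 0→s3, 1→s2; s2: 0→s2, 1→s2; s3: 0→s0, 1→s0.
Exploring the product automaton R × S from the start pair (r0, s0), following both machines on each input symbol, reaches 7 state pairs: (r0, s0), (r1, s1), (r2, s2), (r3, s3), (r2, s0), (r2, s1), (r2, s3).
R accepts in {r0} and S accepts in {s0}. The reachable pairs whose R-component is accepting are (r0, s0); in each of them the S-component is accepting too, so the product for L(R) \ L(S) (R-component accepting, S-component rejecting) has no reachable accepting pair and the difference is empty.
So every string accepted by R is also accepted by S: L(R) \ L(S) = ∅ and there is no such string.

none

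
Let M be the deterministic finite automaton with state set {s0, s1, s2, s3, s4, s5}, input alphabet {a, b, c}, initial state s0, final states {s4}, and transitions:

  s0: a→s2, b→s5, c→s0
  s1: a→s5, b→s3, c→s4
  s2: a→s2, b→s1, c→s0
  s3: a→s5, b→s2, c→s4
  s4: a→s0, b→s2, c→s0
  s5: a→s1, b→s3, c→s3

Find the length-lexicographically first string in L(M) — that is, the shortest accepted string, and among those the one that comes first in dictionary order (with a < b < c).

abc

A breadth-first search from s0 reaches an accepting state first via the path s0 → s2 → s1 → s4 on input abc.
No string of length < 3 is accepted (BFS exhausts all shorter strings without reaching an accepting state), and abc is the lexicographically least accepting string of length 3.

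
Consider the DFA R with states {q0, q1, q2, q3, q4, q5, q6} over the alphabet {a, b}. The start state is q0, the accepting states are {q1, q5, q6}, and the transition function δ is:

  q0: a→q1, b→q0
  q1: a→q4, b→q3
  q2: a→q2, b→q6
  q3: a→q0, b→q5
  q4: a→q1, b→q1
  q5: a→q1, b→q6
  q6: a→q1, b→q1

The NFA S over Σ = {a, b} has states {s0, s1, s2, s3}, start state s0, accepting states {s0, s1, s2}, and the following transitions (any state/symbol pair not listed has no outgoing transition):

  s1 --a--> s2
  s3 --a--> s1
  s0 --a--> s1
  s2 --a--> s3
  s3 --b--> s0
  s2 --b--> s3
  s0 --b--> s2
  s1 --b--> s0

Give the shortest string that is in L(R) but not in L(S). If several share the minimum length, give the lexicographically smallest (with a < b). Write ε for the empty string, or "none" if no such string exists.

ba

The string ba is accepted by R but not by S.
No shorter string lies in the difference, and ba is the lexicographically first length-2 string in L(R) \ L(S).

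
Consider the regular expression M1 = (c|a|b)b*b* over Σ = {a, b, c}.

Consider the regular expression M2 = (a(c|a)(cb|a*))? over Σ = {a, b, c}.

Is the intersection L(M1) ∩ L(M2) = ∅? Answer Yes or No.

Converting the expression M1 to a DFA (subset construction, then merging equivalent states) gives the minimal DFA with states {r0, r1, r2}, start state r0, accepting states {r1} and transitions r0: a→r1, b→r1, c→r1; r1: a→r2, b→r1, c→r2; r2: a→r2, b→r2, c→r2.
Converting the expression M2 to a DFA (subset construction, then merging equivalent states) gives the minimal DFA with states {t0, t1, t2, t3, t4, t5, t6}, start state t0, accepting states {t0, t3, t4, t6} and transitions t0: a→t1, b→t2, c→t2; t1: a→t3, b→t2, c→t3; t2: a→t2, b→t2, c→t2; t3: a→t4, b→t2, c→t5; t4: a→t4, b→t2, c→t2; t5: a→t2, b→t6, c→t2; t6: a→t2, b→t2, c→t2.
Exploring the product automaton M1 × M2 from the start pair (r0, t0), following both machines on each input symbol, reaches 8 state pairs: (r0, t0), (r1, t1), (r1, t2), (r2, t3), (r2, t2), (r2, t4), (r2, t5), (r2, t6).
M1 accepts in {r1} and M2 accepts in {t0, t3, t4, t6}; no reachable pair has both components accepting, so no string drives both machines to acceptance simultaneously and L(M1) ∩ L(M2) = ∅.
So no string is accepted by both, and the intersection is empty.

Yes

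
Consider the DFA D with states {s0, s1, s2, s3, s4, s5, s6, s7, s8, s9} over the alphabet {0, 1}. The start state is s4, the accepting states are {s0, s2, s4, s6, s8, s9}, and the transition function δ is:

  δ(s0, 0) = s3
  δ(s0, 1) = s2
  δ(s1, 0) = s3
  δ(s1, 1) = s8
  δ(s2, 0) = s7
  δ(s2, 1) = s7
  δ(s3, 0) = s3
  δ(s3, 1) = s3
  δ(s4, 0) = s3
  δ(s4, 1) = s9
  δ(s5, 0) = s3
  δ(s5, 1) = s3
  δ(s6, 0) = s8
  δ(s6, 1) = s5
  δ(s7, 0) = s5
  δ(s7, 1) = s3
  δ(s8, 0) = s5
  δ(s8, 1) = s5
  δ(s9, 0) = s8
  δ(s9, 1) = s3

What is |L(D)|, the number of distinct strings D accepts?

The useful subgraph on states {s4, s8, s9} is acyclic, so L(D) is finite; the longest accepting path visits 3 useful states, giving maximum string length 2.
Counting accepting paths from s4 by length: 1 of length 0, 1 of length 1, 1 of length 2. Total 3.

3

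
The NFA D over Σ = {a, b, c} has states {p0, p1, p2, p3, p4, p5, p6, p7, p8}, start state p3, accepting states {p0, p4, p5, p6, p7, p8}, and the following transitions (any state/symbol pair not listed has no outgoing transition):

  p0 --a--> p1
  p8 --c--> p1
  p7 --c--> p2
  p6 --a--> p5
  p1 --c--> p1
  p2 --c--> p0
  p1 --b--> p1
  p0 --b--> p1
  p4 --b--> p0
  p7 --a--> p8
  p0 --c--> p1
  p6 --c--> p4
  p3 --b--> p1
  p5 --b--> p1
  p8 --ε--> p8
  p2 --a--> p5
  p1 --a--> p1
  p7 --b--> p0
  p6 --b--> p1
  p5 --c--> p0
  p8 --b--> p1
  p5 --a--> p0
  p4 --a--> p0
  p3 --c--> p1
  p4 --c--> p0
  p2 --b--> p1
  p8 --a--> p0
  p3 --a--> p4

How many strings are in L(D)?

The useful subgraph on states {p0, p3, p4} is acyclic, so L(D) is finite; the longest accepting path visits 3 useful states, giving maximum string length 2.
Counting accepting paths from p3 by length: 1 of length 1, 3 of length 2. Total 4.

4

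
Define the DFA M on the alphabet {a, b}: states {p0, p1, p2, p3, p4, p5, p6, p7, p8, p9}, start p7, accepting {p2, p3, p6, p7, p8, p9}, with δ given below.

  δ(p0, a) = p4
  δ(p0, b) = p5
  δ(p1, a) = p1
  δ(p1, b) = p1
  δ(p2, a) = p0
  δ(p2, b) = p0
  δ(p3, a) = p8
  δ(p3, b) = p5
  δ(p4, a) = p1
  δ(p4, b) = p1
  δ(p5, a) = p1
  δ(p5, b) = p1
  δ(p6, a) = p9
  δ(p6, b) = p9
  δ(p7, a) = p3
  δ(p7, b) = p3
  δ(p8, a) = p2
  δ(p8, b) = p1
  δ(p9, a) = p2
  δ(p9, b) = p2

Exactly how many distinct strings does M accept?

The useful subgraph on states {p2, p3, p7, p8} is acyclic, so L(M) is finite; the longest accepting path visits 4 useful states, giving maximum string length 3.
Counting accepting paths from p7 by length: 1 of length 0, 2 of length 1, 2 of length 2, 2 of length 3. Total 7.

7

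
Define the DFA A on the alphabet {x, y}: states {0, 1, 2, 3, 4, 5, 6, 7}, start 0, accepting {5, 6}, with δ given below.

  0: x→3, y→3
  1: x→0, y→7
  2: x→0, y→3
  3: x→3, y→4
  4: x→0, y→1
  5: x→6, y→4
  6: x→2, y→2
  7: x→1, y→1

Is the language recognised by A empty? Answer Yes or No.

Yes

The states reachable from the start state are {0, 1, 3, 4, 7}.
None of the accepting states {5, 6} is reachable, so no string is accepted and L(A) = ∅.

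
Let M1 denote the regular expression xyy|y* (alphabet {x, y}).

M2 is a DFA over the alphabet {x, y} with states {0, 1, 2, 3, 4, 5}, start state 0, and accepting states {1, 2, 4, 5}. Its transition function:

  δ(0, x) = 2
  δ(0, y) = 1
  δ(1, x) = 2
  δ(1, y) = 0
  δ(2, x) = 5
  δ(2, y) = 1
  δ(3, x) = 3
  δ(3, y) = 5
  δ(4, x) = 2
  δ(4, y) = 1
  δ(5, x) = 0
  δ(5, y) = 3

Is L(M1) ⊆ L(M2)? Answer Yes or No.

The empty string ε is in L(M1) but not in L(M2).
So L(M1) ⊄ L(M2).

No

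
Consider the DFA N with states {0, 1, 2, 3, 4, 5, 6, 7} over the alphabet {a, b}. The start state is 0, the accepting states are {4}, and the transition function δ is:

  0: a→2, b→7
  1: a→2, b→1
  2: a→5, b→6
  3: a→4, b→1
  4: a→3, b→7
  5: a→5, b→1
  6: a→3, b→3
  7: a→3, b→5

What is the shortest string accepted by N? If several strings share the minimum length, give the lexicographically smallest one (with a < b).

A breadth-first search from 0 reaches an accepting state first via the path 0 → 7 → 3 → 4 on input baa.
No string of length < 3 is accepted (BFS exhausts all shorter strings without reaching an accepting state), and baa is the lexicographically least accepting string of length 3.

baa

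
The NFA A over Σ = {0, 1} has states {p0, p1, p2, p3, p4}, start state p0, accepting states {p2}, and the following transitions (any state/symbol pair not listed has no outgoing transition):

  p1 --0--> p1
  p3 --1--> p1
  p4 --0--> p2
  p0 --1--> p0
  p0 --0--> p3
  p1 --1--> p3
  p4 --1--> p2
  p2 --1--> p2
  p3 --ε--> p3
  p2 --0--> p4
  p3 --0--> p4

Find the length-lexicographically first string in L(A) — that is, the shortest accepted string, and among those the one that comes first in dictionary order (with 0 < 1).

000

A breadth-first search from p0 reaches an accepting state first via the path p0 → p3 → p4 → p2 on input 000.
No string of length < 3 is accepted (BFS exhausts all shorter strings without reaching an accepting state), and 000 is the lexicographically least accepting string of length 3.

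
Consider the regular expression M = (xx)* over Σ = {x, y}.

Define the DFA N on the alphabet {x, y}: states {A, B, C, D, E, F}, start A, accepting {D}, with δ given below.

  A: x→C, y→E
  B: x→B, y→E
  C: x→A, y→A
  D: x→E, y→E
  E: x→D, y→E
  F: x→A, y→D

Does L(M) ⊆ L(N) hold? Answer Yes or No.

The empty string ε is in L(M) but not in L(N).
So L(M) ⊄ L(N).

No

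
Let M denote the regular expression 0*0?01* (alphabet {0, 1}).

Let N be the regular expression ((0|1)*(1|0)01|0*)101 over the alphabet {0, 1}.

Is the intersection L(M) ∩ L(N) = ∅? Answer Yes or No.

Yes

Converting the expression M to a DFA (subset construction, then merging equivalent states) gives the minimal DFA with states {m0, m1, m2, m3}, start state m0, accepting states {m1, m3} and transitions m0: 0→m1, 1→m2; m1: 0→m1, 1→m3; m2: 0→m2, 1→m2; m3: 0→m2, 1→m3.
Converting the expression N to a DFA (subset construction, then merging equivalent states) gives the minimal DFA with states {n0, n1, n2, n3, n4, n5, n6, n7, n8, n9}, start state n0, accepting states {n8} and transitions n0: 0→n1, 1→n2; n1: 0→n3, 1→n2; n2: 0→n4, 1→n5; n3: 0→n3, 1→n6; n4: 0→n7, 1→n8; n5: 0→n7, 1→n5; n6: 0→n4, 1→n2; n7: 0→n7, 1→n9; n8: 0→n7, 1→n2; n9: 0→n7, 1→n2.
Exploring the product automaton M × N from the start pair (m0, n0), following both machines on each input symbol, reaches 12 state pairs: (m0, n0), (m1, n1), (m2, n2), (m1, n3), (m3, n2), (m2, n4), (m2, n5), (m3, n6), (m3, n5), (m2, n7), (m2, n8), (m2, n9).
M accepts in {m1, m3} and N accepts in {n8}; no reachable pair has both components accepting, so no string drives both machines to acceptance simultaneously and L(M) ∩ L(N) = ∅.
So no string is accepted by both, and the intersection is empty.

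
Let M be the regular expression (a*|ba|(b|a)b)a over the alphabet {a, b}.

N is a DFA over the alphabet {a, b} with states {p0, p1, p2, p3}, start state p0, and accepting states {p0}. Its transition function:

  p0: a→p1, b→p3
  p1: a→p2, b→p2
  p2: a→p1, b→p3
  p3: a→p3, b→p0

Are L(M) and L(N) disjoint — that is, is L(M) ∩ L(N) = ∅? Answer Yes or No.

Yes

Converting the expression M to a DFA (subset construction, then merging equivalent states) gives the minimal DFA with states {m0, m1, m2, m3, m4, m5, m6}, start state m0, accepting states {m1, m3, m6} and transitions m0: a→m1, b→m2; m1: a→m3, b→m4; m2: a→m4, b→m4; m3: a→m3, b→m5; m4: a→m6, b→m5; m5: a→m5, b→m5; m6: a→m5, b→m5.
Exploring the product automaton M × N from the start pair (m0, p0), following both machines on each input symbol, reaches 14 state pairs: (m0, p0), (m1, p1), (m2, p3), (m3, p2), (m4, p2), (m4, p3), (m4, p0), (m3, p1), (m5, p3), (m6, p1), (m6, p3), (m5, p0), (m5, p2), (m5, p1).
M accepts in {m1, m3, m6} and N accepts in {p0}; no reachable pair has both components accepting, so no string drives both machines to acceptance simultaneously and L(M) ∩ L(N) = ∅.
So no string is accepted by both, and the intersection is empty.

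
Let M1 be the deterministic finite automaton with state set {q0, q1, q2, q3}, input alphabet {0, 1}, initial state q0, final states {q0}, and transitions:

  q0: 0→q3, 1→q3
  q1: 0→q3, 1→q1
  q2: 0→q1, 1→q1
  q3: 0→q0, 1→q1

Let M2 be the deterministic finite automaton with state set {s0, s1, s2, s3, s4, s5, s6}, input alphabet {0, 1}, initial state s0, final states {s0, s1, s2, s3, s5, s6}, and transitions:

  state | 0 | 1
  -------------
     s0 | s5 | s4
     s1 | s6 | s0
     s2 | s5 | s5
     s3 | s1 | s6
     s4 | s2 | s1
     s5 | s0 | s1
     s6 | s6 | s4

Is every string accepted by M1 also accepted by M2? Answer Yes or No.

Exploring the product automaton M1 × M2 from the start pair (q0, s0), following both machines on each input symbol, reaches 14 state pairs: (q0, s0), (q3, s5), (q3, s4), (q1, s1), (q0, s2), (q3, s6), (q1, s0), (q0, s6), (q1, s4), (q3, s2), (q0, s5), (q1, s5), (q3, s0), (q3, s1).
M1 accepts in {q0} and M2 accepts in {s0, s1, s2, s3, s5, s6}. The reachable pairs whose M1-component is accepting are (q0, s0), (q0, s2), (q0, s6), (q0, s5); in each of them the M2-component is accepting too, so the product for L(M1) \ L(M2) (M1-component accepting, M2-component rejecting) has no reachable accepting pair and the difference is empty.
Hence every string in L(M1) is also in L(M2).

Yes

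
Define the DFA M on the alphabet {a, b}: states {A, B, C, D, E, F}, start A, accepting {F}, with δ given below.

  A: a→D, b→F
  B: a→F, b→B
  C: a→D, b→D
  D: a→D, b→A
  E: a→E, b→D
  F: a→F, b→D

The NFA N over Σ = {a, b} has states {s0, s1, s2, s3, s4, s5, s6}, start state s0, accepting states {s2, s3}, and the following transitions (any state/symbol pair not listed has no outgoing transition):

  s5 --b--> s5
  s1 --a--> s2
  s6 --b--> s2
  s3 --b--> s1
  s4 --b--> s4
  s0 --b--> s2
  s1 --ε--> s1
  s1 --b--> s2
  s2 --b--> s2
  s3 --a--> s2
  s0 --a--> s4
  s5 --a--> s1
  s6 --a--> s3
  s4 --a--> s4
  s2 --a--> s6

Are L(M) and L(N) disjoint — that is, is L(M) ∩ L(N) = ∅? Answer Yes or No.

The string b is accepted by both M and N.
Hence L(M) ∩ L(N) ≠ ∅.

No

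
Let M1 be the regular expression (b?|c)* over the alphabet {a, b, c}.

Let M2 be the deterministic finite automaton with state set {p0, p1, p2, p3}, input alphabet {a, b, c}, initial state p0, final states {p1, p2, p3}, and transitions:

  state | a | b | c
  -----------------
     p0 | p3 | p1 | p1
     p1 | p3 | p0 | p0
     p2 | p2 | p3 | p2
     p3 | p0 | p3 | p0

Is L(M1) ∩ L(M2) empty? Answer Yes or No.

No

The string b is accepted by both M1 and M2.
Hence L(M1) ∩ L(M2) ≠ ∅.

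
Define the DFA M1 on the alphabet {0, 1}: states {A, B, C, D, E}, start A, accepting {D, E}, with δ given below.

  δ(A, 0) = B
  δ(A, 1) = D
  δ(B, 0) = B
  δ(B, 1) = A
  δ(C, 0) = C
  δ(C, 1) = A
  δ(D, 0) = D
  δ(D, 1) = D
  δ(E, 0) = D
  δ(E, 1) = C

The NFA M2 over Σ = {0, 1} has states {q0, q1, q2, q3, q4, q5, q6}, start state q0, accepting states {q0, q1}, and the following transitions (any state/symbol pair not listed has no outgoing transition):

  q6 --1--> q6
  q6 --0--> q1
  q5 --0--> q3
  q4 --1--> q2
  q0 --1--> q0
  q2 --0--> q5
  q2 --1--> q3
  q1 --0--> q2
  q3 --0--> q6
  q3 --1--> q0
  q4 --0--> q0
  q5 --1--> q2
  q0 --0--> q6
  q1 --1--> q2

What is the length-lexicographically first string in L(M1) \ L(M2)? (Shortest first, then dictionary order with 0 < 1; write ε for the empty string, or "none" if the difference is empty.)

10

The string 10 is accepted by M1 but not by M2.
No shorter string lies in the difference, and 10 is the lexicographically first length-2 string in L(M1) \ L(M2).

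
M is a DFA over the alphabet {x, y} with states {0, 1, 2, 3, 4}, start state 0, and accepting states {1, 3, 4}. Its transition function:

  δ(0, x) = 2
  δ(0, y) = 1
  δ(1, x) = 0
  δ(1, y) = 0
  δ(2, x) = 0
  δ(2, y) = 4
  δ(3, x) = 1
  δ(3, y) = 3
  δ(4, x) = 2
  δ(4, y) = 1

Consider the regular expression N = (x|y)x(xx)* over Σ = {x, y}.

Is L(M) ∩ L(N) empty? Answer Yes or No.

Converting the expression N to a DFA (subset construction, then merging equivalent states) gives the minimal DFA with states {n0, n1, n2, n3}, start state n0, accepting states {n2} and transitions n0: x→n1, y→n1; n1: x→n2, y→n3; n2: x→n1, y→n3; n3: x→n3, y→n3.
Exploring the product automaton M × N from the start pair (0, n0), following both machines on each input symbol, reaches 8 state pairs: (0, n0), (2, n1), (1, n1), (0, n2), (4, n3), (0, n3), (1, n3), (2, n3).
M accepts in {1, 3, 4} and N accepts in {n2}; no reachable pair has both components accepting, so no string drives both machines to acceptance simultaneously and L(M) ∩ L(N) = ∅.
So no string is accepted by both, and the intersection is empty.

Yes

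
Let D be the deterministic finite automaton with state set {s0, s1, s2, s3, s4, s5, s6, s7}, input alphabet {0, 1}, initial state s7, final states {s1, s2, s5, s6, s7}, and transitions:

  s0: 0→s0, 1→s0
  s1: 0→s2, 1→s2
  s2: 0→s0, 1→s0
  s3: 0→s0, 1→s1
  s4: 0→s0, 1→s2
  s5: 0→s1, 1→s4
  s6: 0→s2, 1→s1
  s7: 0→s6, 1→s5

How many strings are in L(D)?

The useful subgraph on states {s1, s2, s4, s5, s6, s7} is acyclic, so L(D) is finite; the longest accepting path visits 4 useful states, giving maximum string length 3.
Counting accepting paths from s7 by length: 1 of length 0, 2 of length 1, 3 of length 2, 5 of length 3. Total 11.

11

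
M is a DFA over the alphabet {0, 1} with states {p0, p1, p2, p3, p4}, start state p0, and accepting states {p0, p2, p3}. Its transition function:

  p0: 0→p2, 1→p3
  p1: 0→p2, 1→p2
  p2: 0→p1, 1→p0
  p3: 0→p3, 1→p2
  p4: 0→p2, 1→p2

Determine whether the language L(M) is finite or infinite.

infinite

State p0 is reachable from the start and can reach an accepting state, and it lies on the cycle p0 → p2 → p0.
Traversing that cycle any number of times yields accepted strings of unbounded length, so the language is infinite.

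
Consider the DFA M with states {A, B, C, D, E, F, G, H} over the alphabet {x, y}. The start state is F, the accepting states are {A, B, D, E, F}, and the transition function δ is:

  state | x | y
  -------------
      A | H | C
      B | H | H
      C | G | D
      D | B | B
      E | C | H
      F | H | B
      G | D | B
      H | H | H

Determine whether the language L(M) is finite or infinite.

The useful states (reachable from F and able to reach an accepting state) are {B, F}.
Restricted to these states the transition graph has no cycle, so every accepting path has bounded length and L is finite.

finite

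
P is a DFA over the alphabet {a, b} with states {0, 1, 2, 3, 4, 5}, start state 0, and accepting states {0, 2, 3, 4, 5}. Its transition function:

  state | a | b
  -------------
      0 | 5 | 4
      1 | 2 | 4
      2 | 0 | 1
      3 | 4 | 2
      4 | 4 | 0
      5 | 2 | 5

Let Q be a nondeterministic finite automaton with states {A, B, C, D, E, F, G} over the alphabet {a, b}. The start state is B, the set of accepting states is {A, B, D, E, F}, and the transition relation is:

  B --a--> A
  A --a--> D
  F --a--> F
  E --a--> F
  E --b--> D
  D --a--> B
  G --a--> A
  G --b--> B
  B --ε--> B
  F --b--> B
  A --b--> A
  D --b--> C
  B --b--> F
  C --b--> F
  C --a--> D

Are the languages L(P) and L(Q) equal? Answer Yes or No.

Exploring the product automaton P × Q from the start pair (0, B), following both machines on each input symbol, reaches 5 state pairs: (0, B), (5, A), (4, F), (2, D), (1, C).
P accepts in {0, 2, 3, 4, 5} and Q accepts in {A, B, D, E, F}. In every reachable pair the two components are either both accepting — (0, B), (5, A), (4, F), (2, D) — or both non-accepting, so no string is accepted by exactly one of the machines: L(P) \ L(Q) and L(Q) \ L(P) are both empty.
Hence every string is accepted by P iff it is accepted by Q, and the two languages coincide.

Yes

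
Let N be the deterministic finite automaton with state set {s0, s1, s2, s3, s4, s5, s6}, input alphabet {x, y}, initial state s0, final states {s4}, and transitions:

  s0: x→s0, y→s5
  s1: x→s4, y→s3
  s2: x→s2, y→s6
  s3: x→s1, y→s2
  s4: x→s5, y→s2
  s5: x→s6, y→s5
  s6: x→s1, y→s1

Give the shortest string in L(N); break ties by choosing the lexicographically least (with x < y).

A breadth-first search from s0 reaches an accepting state first via the path s0 → s5 → s6 → s1 → s4 on input yxxx.
No string of length < 4 is accepted (BFS exhausts all shorter strings without reaching an accepting state), and yxxx is the lexicographically least accepting string of length 4.

yxxx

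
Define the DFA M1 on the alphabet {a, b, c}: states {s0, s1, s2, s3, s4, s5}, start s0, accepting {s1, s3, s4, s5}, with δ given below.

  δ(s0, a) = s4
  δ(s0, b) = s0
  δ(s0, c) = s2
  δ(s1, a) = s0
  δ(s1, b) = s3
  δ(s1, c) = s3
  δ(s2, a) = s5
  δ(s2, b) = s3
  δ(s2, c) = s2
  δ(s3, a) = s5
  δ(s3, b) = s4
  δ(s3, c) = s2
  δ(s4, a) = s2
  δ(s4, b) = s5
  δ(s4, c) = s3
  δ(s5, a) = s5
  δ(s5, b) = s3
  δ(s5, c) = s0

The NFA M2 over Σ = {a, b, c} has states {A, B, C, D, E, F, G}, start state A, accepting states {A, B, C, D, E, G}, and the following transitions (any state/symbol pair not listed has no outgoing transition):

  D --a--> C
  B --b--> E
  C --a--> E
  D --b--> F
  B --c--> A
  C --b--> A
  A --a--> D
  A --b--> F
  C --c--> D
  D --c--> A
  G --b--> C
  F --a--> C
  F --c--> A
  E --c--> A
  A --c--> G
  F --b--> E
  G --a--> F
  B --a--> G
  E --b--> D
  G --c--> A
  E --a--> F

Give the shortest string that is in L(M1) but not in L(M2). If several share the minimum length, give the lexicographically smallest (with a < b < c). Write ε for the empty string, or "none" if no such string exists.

ab

The string ab is accepted by M1 but not by M2.
No shorter string lies in the difference, and ab is the lexicographically first length-2 string in L(M1) \ L(M2).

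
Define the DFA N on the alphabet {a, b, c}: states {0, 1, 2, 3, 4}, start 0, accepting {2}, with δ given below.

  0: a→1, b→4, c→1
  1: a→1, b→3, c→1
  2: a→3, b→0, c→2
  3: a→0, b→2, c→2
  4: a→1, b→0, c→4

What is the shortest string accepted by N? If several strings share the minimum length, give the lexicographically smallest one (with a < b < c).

abb

A breadth-first search from 0 reaches an accepting state first via the path 0 → 1 → 3 → 2 on input abb.
No string of length < 3 is accepted (BFS exhausts all shorter strings without reaching an accepting state), and abb is the lexicographically least accepting string of length 3.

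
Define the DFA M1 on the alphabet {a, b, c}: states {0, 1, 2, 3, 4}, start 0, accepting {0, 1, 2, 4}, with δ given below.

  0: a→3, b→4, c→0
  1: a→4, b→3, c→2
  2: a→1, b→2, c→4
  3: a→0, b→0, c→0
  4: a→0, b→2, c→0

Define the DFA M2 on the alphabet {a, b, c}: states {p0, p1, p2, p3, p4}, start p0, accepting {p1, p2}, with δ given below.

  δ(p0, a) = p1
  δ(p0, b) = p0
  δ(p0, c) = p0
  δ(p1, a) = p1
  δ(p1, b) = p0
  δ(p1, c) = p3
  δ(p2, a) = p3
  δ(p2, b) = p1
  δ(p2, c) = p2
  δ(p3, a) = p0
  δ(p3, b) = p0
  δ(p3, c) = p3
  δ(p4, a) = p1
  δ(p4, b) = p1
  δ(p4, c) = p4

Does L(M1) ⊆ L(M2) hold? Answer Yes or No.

No

The empty string ε is in L(M1) but not in L(M2).
So L(M1) ⊄ L(M2).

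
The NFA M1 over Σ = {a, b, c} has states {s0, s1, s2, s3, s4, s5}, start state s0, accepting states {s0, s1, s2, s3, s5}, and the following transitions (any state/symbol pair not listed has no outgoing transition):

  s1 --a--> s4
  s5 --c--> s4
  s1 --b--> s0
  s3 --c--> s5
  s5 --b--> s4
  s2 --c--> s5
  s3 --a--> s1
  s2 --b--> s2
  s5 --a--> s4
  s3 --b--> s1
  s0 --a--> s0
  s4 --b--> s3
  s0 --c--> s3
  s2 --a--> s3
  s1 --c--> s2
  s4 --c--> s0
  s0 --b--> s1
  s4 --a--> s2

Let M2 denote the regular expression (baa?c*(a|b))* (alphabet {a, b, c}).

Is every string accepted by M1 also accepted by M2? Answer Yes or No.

The string a is in L(M1) but not in L(M2).
So L(M1) ⊄ L(M2).

No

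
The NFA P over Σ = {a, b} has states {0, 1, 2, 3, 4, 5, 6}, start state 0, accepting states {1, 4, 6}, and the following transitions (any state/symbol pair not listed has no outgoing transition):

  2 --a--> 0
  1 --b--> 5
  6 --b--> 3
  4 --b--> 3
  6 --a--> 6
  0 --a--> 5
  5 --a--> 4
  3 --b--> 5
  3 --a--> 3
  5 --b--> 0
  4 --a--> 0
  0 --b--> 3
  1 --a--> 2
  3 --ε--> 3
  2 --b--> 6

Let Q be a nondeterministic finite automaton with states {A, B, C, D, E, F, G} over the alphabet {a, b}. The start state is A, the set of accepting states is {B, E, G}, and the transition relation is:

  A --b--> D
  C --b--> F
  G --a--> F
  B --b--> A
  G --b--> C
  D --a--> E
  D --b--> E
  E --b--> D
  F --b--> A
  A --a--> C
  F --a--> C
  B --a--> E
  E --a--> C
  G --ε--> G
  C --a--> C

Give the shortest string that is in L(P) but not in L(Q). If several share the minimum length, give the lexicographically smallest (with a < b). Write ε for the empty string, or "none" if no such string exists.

The string aa is accepted by P but not by Q.
No shorter string lies in the difference, and aa is the lexicographically first length-2 string in L(P) \ L(Q).

aa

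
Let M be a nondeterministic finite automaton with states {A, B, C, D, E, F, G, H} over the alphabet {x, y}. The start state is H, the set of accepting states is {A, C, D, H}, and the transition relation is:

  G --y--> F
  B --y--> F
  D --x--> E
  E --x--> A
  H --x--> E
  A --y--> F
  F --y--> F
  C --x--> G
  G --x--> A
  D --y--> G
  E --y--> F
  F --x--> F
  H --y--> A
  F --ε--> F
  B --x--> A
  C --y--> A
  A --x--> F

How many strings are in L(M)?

The useful subgraph on states {A, E, H} is acyclic, so L(M) is finite; the longest accepting path visits 3 useful states, giving maximum string length 2.
Counting accepting paths from H by length: 1 of length 0, 1 of length 1, 1 of length 2. Total 3.

3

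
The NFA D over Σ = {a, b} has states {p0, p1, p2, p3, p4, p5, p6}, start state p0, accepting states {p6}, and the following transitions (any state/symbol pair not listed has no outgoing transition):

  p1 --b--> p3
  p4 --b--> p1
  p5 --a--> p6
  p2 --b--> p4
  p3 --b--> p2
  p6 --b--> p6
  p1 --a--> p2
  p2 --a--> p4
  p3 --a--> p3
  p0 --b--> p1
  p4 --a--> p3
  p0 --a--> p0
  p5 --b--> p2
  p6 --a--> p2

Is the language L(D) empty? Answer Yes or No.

The states reachable from the start state are {p0, p1, p2, p3, p4}.
None of the accepting states {p6} is reachable, so no string is accepted and L(D) = ∅.

Yes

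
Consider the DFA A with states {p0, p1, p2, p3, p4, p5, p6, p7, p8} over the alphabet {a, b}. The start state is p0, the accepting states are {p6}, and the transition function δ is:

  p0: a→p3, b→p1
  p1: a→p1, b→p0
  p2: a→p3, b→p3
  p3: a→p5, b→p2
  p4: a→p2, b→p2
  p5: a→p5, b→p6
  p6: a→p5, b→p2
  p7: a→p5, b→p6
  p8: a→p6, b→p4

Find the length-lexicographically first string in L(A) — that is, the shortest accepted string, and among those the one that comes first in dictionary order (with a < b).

aab

A breadth-first search from p0 reaches an accepting state first via the path p0 → p3 → p5 → p6 on input aab.
No string of length < 3 is accepted (BFS exhausts all shorter strings without reaching an accepting state), and aab is the lexicographically least accepting string of length 3.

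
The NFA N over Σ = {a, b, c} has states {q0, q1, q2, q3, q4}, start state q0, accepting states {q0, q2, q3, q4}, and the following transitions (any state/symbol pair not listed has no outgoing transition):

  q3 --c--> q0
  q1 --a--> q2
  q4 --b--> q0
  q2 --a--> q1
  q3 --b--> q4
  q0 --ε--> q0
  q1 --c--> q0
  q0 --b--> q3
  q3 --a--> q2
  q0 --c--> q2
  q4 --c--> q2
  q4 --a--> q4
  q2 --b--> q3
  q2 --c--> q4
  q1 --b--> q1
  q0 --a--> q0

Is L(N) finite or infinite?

State q0 is reachable from the start and can reach an accepting state, and it lies on the cycle q0 → q0.
Traversing that cycle any number of times yields accepted strings of unbounded length, so the language is infinite.

infinite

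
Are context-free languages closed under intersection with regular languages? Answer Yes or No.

Run a PDA for the context-free language and a DFA for the regular one in parallel (product of finite controls, the PDA's stack unchanged, the DFA advancing only on input moves); the product PDA accepts exactly the intersection. (Intersection of two CFLs, by contrast, can fail to be context-free.)
So the context-free languages are closed under intersection with a regular language.

Yes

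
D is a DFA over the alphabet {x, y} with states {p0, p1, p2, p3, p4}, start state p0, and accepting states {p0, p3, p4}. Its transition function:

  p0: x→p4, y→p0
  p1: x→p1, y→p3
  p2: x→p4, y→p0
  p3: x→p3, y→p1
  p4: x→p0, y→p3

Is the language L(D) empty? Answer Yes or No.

The empty string ε is accepted: the run p0 ends in the accepting state p0.
Since at least one string is accepted, L(D) is not empty.

No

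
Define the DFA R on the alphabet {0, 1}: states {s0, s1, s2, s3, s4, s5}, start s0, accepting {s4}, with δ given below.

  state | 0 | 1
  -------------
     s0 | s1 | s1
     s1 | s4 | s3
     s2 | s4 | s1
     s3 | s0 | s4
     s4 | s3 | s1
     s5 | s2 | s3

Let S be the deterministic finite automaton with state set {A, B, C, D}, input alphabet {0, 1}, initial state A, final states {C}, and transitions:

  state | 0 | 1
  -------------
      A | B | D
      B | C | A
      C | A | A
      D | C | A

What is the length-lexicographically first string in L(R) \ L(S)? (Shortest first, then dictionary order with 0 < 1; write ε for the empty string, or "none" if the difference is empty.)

The string 011 is accepted by R but not by S.
No shorter string lies in the difference, and 011 is the lexicographically first length-3 string in L(R) \ L(S).

011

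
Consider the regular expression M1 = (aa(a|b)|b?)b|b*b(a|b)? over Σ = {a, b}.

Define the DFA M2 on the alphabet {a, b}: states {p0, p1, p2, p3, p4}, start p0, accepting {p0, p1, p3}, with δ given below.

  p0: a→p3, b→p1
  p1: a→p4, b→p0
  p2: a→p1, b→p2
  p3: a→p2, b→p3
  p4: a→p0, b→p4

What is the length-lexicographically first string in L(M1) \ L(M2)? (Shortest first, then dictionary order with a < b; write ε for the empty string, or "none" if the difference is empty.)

The string ba is accepted by M1 but not by M2.
No shorter string lies in the difference, and ba is the lexicographically first length-2 string in L(M1) \ L(M2).

ba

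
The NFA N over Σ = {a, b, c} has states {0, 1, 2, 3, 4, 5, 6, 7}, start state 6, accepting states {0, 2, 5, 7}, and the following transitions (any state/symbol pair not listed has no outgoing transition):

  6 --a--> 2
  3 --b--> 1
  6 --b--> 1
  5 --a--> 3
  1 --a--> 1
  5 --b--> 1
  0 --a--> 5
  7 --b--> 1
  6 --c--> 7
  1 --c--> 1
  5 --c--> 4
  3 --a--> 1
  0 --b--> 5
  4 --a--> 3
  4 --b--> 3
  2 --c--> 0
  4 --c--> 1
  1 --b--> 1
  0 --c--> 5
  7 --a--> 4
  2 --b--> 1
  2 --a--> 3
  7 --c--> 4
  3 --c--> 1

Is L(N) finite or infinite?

finite

The useful states (reachable from 6 and able to reach an accepting state) are {0, 2, 5, 6, 7}.
Restricted to these states the transition graph has no cycle, so every accepting path has bounded length and L is finite.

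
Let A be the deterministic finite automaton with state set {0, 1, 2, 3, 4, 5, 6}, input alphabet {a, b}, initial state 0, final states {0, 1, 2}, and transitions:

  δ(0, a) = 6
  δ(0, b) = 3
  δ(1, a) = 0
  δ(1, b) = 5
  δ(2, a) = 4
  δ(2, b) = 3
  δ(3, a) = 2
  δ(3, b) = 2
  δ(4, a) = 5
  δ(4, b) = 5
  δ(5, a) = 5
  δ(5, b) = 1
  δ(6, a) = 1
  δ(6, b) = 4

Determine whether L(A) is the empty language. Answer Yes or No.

No

The empty string ε is accepted: the run 0 ends in the accepting state 0.
Since at least one string is accepted, L(A) is not empty.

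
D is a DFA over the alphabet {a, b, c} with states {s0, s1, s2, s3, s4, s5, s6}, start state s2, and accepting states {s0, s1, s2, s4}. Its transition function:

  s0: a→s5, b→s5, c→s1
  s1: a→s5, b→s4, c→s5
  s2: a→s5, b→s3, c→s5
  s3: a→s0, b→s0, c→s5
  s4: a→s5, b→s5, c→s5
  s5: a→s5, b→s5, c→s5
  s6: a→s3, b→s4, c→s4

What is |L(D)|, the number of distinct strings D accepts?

7

The useful subgraph on states {s0, s1, s2, s3, s4} is acyclic, so L(D) is finite; the longest accepting path visits 5 useful states, giving maximum string length 4.
Counting accepting paths from s2 by length: 1 of length 0, 2 of length 2, 2 of length 3, 2 of length 4. Total 7.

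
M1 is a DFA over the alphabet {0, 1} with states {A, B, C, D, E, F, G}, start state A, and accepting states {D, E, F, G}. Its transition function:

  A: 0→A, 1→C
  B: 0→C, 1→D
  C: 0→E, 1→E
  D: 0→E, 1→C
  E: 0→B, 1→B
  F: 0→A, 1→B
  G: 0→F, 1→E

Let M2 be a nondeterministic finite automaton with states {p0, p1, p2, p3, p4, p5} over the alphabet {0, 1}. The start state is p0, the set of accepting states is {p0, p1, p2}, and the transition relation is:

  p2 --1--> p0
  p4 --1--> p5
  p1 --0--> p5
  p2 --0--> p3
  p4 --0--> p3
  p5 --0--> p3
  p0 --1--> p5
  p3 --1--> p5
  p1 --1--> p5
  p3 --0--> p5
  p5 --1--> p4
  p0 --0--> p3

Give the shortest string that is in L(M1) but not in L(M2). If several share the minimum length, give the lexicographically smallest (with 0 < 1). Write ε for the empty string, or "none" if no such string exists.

The string 10 is accepted by M1 but not by M2.
No shorter string lies in the difference, and 10 is the lexicographically first length-2 string in L(M1) \ L(M2).

10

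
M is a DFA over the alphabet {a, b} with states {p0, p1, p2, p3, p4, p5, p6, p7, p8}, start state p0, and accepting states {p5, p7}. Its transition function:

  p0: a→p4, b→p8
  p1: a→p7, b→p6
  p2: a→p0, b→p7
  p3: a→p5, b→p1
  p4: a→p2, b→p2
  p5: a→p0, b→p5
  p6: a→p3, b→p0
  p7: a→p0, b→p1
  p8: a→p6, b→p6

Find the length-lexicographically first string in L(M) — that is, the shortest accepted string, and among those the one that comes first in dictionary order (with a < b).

aab

A breadth-first search from p0 reaches an accepting state first via the path p0 → p4 → p2 → p7 on input aab.
No string of length < 3 is accepted (BFS exhausts all shorter strings without reaching an accepting state), and aab is the lexicographically least accepting string of length 3.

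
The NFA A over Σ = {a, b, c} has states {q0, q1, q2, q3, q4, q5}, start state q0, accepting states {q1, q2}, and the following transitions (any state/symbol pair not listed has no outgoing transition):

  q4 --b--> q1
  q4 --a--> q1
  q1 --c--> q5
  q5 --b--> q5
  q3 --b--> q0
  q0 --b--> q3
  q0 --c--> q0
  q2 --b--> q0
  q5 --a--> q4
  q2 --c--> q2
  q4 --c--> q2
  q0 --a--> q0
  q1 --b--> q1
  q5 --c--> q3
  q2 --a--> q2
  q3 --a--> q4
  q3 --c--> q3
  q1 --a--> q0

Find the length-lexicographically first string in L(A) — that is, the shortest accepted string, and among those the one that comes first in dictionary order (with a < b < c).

baa

A breadth-first search from q0 reaches an accepting state first via the path q0 → q3 → q4 → q1 on input baa.
No string of length < 3 is accepted (BFS exhausts all shorter strings without reaching an accepting state), and baa is the lexicographically least accepting string of length 3.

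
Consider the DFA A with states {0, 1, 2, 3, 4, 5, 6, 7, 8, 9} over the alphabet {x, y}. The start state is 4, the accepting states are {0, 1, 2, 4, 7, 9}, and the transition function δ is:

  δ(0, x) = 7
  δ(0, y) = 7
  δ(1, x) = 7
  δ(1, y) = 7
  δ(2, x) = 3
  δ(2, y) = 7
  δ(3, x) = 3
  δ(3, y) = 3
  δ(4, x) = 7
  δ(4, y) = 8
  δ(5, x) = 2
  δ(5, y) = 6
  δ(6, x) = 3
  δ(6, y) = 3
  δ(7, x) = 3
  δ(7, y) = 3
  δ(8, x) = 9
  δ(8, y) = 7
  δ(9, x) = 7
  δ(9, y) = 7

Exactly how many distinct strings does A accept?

6

The useful subgraph on states {4, 7, 8, 9} is acyclic, so L(A) is finite; the longest accepting path visits 4 useful states, giving maximum string length 3.
Counting accepting paths from 4 by length: 1 of length 0, 1 of length 1, 2 of length 2, 2 of length 3. Total 6.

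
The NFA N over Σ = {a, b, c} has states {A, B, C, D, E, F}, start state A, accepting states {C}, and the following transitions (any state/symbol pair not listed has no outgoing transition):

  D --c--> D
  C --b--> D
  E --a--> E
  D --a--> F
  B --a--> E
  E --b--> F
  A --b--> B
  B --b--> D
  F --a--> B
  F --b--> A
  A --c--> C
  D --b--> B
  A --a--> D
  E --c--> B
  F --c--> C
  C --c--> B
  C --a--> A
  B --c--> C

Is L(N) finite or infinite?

infinite

State A is reachable from the start and can reach an accepting state, and it lies on the cycle A → B → C → A.
Traversing that cycle any number of times yields accepted strings of unbounded length, so the language is infinite.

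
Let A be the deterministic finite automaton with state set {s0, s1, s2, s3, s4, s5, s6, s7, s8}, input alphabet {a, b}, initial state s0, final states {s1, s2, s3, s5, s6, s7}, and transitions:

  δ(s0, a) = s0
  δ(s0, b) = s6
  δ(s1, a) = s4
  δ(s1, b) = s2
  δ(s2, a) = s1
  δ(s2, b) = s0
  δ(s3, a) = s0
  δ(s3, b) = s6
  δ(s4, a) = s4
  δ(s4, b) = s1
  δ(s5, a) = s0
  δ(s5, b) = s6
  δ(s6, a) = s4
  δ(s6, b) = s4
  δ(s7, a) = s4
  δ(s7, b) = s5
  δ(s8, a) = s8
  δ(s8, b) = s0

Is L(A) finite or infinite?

infinite

State s0 is reachable from the start and can reach an accepting state, and it lies on the cycle s0 → s0.
Traversing that cycle any number of times yields accepted strings of unbounded length, so the language is infinite.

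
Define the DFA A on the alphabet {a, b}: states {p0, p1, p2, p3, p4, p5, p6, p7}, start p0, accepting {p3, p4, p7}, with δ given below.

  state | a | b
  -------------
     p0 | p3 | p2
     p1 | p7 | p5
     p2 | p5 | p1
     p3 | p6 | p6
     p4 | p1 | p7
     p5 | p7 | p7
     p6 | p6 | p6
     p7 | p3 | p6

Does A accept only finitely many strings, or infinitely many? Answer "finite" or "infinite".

finite

The useful states (reachable from p0 and able to reach an accepting state) are {p0, p1, p2, p3, p5, p7}.
Restricted to these states the transition graph has no cycle, so every accepting path has bounded length and L is finite.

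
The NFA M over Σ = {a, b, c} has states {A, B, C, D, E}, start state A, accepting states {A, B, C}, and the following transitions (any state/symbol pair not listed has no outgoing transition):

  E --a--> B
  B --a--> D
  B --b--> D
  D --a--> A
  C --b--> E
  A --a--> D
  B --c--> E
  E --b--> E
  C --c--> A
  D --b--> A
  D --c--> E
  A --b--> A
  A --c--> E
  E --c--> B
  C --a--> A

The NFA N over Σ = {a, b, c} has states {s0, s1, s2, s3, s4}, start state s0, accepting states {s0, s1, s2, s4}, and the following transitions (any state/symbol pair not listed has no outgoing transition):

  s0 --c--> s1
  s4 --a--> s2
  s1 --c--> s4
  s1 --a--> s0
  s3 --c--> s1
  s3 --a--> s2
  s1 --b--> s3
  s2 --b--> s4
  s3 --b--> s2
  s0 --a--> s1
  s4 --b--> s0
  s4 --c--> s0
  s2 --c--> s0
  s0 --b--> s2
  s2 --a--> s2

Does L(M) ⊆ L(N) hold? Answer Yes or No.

The string ab is in L(M) but not in L(N).
So L(M) ⊄ L(N).

No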